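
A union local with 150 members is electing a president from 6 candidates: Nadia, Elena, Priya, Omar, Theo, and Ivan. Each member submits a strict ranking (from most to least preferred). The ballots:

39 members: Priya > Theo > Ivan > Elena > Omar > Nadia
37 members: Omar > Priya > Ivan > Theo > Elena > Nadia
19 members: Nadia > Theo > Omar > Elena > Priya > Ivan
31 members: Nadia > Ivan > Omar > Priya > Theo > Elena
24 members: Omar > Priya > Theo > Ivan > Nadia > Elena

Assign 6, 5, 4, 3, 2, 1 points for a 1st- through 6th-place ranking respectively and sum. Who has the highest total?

Nadia: 39·1 + 37·1 + 19·6 + 31·6 + 24·2 = 424
Elena: 39·3 + 37·2 + 19·3 + 31·1 + 24·1 = 303
Priya: 39·6 + 37·5 + 19·2 + 31·3 + 24·5 = 670
Omar: 39·2 + 37·6 + 19·4 + 31·4 + 24·6 = 644
Theo: 39·5 + 37·3 + 19·5 + 31·2 + 24·4 = 559
Ivan: 39·4 + 37·4 + 19·1 + 31·5 + 24·3 = 550
Priya has the highest Borda score (670).

Priya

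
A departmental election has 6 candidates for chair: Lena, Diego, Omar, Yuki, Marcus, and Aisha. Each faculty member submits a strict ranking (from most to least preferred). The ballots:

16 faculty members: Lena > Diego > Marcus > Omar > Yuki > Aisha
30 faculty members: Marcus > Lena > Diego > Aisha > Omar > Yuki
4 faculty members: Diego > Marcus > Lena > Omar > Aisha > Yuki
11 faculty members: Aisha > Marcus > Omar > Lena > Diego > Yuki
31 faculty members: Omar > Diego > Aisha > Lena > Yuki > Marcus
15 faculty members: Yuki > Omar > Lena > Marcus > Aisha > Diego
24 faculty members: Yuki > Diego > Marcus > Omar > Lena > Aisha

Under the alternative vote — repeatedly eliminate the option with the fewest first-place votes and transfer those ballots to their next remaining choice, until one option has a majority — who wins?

Round 1: Lena 16, Diego 4, Omar 31, Yuki 39, Marcus 30, Aisha 11. Eliminate Diego.
Round 2: Lena 16, Omar 31, Yuki 39, Marcus 34, Aisha 11. Eliminate Aisha.
Round 3: Lena 16, Omar 31, Yuki 39, Marcus 45. Eliminate Lena.
Round 4: Omar 31, Yuki 39, Marcus 61. Eliminate Omar.
Round 5: Yuki 70, Marcus 61. Yuki has a majority.

Yuki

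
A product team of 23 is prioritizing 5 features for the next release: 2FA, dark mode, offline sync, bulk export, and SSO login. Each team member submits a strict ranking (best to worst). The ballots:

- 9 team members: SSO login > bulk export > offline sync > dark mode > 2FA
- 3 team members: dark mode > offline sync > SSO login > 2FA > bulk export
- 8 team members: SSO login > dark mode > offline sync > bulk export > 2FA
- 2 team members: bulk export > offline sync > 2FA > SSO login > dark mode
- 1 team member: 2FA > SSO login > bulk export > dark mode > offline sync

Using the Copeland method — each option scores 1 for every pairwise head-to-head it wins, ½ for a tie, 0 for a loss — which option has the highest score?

2FA: loses to dark mode, offline sync, bulk export, and SSO login → score 0.
dark mode: beats 2FA and offline sync; loses to bulk export and SSO login → score 2.
offline sync: beats 2FA; loses to dark mode, bulk export, and SSO login → score 1.
bulk export: beats 2FA, dark mode, and offline sync; loses to SSO login → score 3.
SSO login: beats 2FA, dark mode, offline sync, and bulk export → score 4.
SSO login has the best pairwise record.

SSO login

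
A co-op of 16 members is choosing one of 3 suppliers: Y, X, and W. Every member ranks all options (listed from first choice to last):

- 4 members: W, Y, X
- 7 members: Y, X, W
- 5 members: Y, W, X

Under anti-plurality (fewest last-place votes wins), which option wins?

Y

Last-place votes: Y 0, X 9, W 7.
Y is ranked last by the fewest voters, so Y wins.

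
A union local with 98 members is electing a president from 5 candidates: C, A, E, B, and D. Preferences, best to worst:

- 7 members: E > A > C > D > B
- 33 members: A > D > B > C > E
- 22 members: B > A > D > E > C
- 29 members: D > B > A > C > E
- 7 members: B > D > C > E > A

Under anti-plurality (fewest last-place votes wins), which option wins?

D

Last-place votes: C 22, A 7, E 62, B 7, D 0.
D is ranked last by the fewest voters, so D wins.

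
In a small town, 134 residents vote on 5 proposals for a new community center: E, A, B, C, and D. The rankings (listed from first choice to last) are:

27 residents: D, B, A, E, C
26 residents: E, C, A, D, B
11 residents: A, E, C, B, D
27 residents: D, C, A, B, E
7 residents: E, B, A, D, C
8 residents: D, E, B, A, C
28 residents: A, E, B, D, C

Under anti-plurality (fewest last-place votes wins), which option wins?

Last-place votes: E 27, A 0, B 26, C 70, D 11.
A is ranked last by the fewest voters, so A wins.

A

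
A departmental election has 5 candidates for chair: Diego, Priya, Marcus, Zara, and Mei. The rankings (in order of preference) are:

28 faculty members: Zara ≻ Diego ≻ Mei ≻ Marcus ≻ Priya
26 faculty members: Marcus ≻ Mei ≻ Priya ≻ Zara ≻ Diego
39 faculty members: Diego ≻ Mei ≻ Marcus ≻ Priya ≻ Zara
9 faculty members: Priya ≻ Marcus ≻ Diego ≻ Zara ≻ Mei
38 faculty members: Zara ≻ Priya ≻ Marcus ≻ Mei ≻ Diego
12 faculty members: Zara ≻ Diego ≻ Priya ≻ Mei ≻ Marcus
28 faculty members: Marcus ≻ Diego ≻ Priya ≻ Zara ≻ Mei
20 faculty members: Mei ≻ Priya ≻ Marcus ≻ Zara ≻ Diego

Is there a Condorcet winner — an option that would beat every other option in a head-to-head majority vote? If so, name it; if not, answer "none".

Marcus

Marcus vs Diego: 121–79 for Marcus.
Marcus vs Priya: 121–79 for Marcus.
Marcus vs Zara: 122–78 for Marcus.
Marcus vs Mei: 101–99 for Marcus.
Marcus beats every other option head-to-head.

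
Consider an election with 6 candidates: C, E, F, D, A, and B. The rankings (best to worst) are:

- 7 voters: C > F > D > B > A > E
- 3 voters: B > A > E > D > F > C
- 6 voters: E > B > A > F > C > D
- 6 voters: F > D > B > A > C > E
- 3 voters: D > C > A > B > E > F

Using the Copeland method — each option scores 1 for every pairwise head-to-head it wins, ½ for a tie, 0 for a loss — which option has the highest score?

F

C: beats E and D; loses to F, A, and B → score 2.
E: loses to C, F, D, A, and B → score 0.
F: beats C, E, D, A, and B → score 5.
D: beats E, A, and B; loses to C and F → score 3.
A: beats C and E; loses to F, D, and B → score 2.
B: beats C, E, and A; loses to F and D → score 3.
F has the best pairwise record.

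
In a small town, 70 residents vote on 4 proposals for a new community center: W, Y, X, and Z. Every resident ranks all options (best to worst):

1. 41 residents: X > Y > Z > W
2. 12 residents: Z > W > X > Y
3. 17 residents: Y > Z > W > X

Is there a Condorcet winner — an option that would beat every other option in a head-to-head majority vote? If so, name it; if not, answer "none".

X vs W: 41–29 for X.
X vs Y: 53–17 for X.
X vs Z: 41–29 for X.
X beats every other option head-to-head.

X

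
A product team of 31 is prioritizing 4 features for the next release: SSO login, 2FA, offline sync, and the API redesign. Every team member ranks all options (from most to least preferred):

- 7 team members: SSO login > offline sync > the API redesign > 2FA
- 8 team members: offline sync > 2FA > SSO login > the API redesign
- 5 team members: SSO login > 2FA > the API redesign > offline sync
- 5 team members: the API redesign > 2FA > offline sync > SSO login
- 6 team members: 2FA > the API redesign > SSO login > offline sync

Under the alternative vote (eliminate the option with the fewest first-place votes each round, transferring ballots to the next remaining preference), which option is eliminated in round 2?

offline sync

Round 1: SSO login 12, 2FA 6, offline sync 8, the API redesign 5. Eliminate the API redesign.
Round 2: SSO login 12, 2FA 11, offline sync 8. Eliminate offline sync.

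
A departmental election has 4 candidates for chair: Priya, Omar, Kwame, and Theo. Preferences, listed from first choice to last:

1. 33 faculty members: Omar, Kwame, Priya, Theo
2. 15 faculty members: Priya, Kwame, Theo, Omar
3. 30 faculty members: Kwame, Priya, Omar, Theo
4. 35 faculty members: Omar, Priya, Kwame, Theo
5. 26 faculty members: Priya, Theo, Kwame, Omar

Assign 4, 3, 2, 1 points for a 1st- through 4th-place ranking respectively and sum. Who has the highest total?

Priya

Priya: 33·2 + 15·4 + 30·3 + 35·3 + 26·4 = 425
Omar: 33·4 + 15·1 + 30·2 + 35·4 + 26·1 = 373
Kwame: 33·3 + 15·3 + 30·4 + 35·2 + 26·2 = 386
Theo: 33·1 + 15·2 + 30·1 + 35·1 + 26·3 = 206
Priya has the highest Borda score (425).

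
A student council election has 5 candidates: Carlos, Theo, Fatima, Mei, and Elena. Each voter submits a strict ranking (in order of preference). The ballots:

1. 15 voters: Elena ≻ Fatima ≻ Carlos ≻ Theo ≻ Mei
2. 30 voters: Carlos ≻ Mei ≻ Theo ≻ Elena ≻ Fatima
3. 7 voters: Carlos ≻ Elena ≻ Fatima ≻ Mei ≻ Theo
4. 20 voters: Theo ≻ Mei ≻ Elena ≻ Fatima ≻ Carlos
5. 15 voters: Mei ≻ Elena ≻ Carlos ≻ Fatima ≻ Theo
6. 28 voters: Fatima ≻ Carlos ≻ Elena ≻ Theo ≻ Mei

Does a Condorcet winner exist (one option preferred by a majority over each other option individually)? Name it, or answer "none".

none

Checking pairwise contests:
Fatima beats Carlos 63–52.
Carlos beats Theo 95–20.
Mei beats Fatima 65–50.
Carlos beats Mei 80–35.
Carlos beats Elena 65–50.
Every option loses at least one head-to-head, so there is no Condorcet winner.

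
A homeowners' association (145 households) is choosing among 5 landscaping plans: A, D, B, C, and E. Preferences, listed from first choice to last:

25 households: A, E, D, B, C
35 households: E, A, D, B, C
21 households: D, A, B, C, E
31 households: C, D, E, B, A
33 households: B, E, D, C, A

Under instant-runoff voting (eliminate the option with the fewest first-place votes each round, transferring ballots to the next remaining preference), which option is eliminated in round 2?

Round 1: A 25, D 21, B 33, C 31, E 35. Eliminate D.
Round 2: A 46, B 33, C 31, E 35. Eliminate C.

C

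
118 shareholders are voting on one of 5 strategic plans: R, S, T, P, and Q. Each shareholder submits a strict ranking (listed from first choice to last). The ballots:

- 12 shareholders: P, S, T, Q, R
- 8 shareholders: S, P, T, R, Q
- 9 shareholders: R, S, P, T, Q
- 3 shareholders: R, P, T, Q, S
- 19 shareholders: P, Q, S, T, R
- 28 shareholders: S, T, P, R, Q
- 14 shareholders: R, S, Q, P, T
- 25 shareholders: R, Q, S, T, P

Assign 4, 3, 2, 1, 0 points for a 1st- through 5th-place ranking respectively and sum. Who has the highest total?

S

R: 12·0 + 8·1 + 9·4 + 3·4 + 19·0 + 28·1 + 14·4 + 25·4 = 240
S: 12·3 + 8·4 + 9·3 + 3·0 + 19·2 + 28·4 + 14·3 + 25·2 = 337
T: 12·2 + 8·2 + 9·1 + 3·2 + 19·1 + 28·3 + 14·0 + 25·1 = 183
P: 12·4 + 8·3 + 9·2 + 3·3 + 19·4 + 28·2 + 14·1 + 25·0 = 245
Q: 12·1 + 8·0 + 9·0 + 3·1 + 19·3 + 28·0 + 14·2 + 25·3 = 175
S has the highest Borda score (337).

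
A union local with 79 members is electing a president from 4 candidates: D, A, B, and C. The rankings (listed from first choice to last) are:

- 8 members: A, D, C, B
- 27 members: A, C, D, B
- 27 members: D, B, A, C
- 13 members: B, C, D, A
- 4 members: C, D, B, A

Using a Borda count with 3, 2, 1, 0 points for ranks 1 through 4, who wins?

D

D: 8·2 + 27·1 + 27·3 + 13·1 + 4·2 = 145
A: 8·3 + 27·3 + 27·1 + 13·0 + 4·0 = 132
B: 8·0 + 27·0 + 27·2 + 13·3 + 4·1 = 97
C: 8·1 + 27·2 + 27·0 + 13·2 + 4·3 = 100
D has the highest Borda score (145).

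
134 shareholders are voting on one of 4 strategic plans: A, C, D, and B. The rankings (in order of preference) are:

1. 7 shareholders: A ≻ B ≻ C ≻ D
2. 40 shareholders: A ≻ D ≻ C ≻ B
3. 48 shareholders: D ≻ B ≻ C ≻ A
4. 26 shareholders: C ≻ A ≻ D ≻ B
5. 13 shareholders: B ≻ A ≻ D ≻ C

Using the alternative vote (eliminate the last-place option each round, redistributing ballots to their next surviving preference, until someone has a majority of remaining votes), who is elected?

A

Round 1: A 47, C 26, D 48, B 13. Eliminate B.
Round 2: A 60, C 26, D 48. Eliminate C.
Round 3: A 86, D 48. A has a majority.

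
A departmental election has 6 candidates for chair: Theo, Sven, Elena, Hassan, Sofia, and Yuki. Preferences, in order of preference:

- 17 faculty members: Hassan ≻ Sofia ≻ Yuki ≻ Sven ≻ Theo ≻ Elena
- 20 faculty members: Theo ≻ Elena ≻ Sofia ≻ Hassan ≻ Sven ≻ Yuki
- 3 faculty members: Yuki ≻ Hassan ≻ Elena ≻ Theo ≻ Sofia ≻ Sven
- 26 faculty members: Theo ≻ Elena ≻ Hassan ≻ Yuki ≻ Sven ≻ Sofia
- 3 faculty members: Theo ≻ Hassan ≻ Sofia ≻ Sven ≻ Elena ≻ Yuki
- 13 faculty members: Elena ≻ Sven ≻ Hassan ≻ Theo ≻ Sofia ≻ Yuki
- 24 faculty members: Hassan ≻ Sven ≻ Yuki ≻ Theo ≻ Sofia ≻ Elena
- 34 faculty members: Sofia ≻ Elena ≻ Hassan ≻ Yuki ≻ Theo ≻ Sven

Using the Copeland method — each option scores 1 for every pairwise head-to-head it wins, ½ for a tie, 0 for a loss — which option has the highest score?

Hassan

Theo: beats Sven, Elena, and Sofia; loses to Hassan and Yuki → score 3.
Sven: loses to Theo, Elena, Hassan, Sofia, and Yuki → score 0.
Elena: beats Sven, Hassan, and Yuki; loses to Theo and Sofia → score 3.
Hassan: beats Theo, Sven, Sofia, and Yuki; loses to Elena → score 4.
Sofia: beats Sven, Elena, and Yuki; loses to Theo and Hassan → score 3.
Yuki: beats Theo and Sven; loses to Elena, Hassan, and Sofia → score 2.
Hassan has the best pairwise record.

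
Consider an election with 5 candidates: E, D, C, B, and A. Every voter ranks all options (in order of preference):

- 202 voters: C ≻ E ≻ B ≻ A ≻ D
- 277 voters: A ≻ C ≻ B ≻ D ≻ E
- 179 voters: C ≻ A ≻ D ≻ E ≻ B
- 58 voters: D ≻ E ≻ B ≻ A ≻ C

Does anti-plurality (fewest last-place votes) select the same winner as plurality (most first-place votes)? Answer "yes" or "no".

Anti-plurality — last-place votes: E 277, D 202, C 58, B 179, A 0. Winner: A.
Plurality — first-place votes: E 0, D 58, C 381, B 0, A 277. Winner: C.
The two methods disagree.

no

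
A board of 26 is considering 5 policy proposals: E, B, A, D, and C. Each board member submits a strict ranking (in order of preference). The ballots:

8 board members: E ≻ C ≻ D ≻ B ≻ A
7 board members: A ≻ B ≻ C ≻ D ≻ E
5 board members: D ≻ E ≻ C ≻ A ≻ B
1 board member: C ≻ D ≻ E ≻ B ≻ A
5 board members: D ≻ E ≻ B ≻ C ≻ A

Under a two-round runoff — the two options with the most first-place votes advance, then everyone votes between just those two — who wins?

Round 1 first-place votes: E 8, B 0, A 7, D 10, C 1.
D and E advance.
Runoff: D is preferred to E by 18 voters; E by 8.
D wins the runoff.

D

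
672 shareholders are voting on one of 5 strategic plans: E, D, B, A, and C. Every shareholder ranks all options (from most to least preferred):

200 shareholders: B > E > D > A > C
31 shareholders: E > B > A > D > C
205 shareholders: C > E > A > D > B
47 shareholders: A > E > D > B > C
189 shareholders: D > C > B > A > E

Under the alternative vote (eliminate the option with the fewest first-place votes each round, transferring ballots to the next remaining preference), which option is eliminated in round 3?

C

Round 1: E 31, D 189, B 200, A 47, C 205. Eliminate E.
Round 2: D 189, B 231, A 47, C 205. Eliminate A.
Round 3: D 236, B 231, C 205. Eliminate C.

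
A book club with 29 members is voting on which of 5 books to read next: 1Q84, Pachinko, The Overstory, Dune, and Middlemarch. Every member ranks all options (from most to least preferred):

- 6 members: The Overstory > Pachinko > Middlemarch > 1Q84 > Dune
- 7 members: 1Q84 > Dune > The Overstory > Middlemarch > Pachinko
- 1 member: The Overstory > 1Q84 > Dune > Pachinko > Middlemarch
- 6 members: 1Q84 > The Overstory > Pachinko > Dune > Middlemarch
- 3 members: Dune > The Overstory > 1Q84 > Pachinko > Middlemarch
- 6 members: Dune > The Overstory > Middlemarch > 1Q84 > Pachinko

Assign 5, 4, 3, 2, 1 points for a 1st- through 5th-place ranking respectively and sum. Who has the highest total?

1Q84: 6·2 + 7·5 + 1·4 + 6·5 + 3·3 + 6·2 = 102
Pachinko: 6·4 + 7·1 + 1·2 + 6·3 + 3·2 + 6·1 = 63
The Overstory: 6·5 + 7·3 + 1·5 + 6·4 + 3·4 + 6·4 = 116
Dune: 6·1 + 7·4 + 1·3 + 6·2 + 3·5 + 6·5 = 94
Middlemarch: 6·3 + 7·2 + 1·1 + 6·1 + 3·1 + 6·3 = 60
The Overstory has the highest Borda score (116).

The Overstory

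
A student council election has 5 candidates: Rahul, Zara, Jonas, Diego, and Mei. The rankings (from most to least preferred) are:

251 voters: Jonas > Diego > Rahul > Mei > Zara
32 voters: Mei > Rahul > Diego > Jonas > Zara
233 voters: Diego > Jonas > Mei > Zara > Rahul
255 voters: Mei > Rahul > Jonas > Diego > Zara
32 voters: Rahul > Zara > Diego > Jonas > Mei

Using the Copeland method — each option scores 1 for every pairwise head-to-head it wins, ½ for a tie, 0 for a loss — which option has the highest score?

Rahul: beats Zara; loses to Jonas, Diego, and Mei → score 1.
Zara: loses to Rahul, Jonas, Diego, and Mei → score 0.
Jonas: beats Rahul, Zara, Diego, and Mei → score 4.
Diego: beats Rahul, Zara, and Mei; loses to Jonas → score 3.
Mei: beats Rahul and Zara; loses to Jonas and Diego → score 2.
Jonas has the best pairwise record.

Jonas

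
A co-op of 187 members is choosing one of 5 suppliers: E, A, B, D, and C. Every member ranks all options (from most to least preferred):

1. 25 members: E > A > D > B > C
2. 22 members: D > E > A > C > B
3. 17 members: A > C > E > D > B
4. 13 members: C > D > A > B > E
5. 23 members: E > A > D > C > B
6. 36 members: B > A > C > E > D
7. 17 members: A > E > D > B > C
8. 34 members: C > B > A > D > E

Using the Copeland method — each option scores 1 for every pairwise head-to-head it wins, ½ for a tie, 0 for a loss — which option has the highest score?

A

E: beats B and D; loses to A and C → score 2.
A: beats E, B, D, and C → score 4.
B: loses to E, A, D, and C → score 0.
D: beats B; loses to E, A, and C → score 1.
C: beats E, B, and D; loses to A → score 3.
A has the best pairwise record.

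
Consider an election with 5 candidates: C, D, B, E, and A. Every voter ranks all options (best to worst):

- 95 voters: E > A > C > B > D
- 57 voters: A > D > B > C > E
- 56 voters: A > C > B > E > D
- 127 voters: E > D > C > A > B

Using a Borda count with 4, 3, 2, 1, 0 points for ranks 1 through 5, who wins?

E

C: 95·2 + 57·1 + 56·3 + 127·2 = 669
D: 95·0 + 57·3 + 56·0 + 127·3 = 552
B: 95·1 + 57·2 + 56·2 + 127·0 = 321
E: 95·4 + 57·0 + 56·1 + 127·4 = 944
A: 95·3 + 57·4 + 56·4 + 127·1 = 864
E has the highest Borda score (944).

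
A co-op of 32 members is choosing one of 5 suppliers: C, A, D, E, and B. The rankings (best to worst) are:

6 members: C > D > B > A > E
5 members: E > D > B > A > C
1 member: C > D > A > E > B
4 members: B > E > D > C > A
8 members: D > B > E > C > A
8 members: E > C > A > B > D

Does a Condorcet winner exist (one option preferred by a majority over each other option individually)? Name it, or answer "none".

none

Checking pairwise contests:
D beats C 17–15.
C beats A 27–5.
E beats D 17–15.
B beats E 18–14.
D beats B 20–12.
Every option loses at least one head-to-head, so there is no Condorcet winner.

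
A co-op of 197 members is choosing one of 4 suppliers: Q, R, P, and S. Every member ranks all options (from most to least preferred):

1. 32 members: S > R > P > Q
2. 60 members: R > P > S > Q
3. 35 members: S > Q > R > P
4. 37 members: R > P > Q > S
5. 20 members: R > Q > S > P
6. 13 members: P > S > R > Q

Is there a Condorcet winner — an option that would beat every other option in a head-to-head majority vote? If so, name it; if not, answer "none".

R vs Q: 162–35 for R.
R vs P: 184–13 for R.
R vs S: 117–80 for R.
R beats every other option head-to-head.

R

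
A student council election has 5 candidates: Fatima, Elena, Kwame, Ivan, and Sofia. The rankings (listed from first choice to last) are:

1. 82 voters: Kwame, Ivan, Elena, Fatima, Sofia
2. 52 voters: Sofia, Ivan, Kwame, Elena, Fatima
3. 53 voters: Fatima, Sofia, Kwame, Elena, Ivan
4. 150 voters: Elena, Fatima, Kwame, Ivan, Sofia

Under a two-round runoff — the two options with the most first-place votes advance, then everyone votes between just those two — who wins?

Kwame

Round 1 first-place votes: Fatima 53, Elena 150, Kwame 82, Ivan 0, Sofia 52.
Elena and Kwame advance.
Runoff: Elena is preferred to Kwame by 150 voters; Kwame by 187.
Kwame wins the runoff.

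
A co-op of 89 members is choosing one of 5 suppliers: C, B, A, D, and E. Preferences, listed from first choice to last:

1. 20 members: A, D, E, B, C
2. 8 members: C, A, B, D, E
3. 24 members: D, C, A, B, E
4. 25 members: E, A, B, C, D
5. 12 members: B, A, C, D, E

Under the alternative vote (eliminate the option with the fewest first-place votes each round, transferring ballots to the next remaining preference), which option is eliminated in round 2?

Round 1: C 8, B 12, A 20, D 24, E 25. Eliminate C.
Round 2: B 12, A 28, D 24, E 25. Eliminate B.

B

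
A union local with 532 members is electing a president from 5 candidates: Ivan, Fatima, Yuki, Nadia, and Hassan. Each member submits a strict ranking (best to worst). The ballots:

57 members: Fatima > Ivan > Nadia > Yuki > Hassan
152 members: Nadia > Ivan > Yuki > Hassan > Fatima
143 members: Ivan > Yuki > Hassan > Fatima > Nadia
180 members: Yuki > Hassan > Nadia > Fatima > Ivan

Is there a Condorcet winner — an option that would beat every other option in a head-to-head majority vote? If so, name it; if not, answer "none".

none

Checking pairwise contests:
Nadia beats Ivan 332–200.
Ivan beats Fatima 295–237.
Ivan beats Yuki 352–180.
Yuki beats Nadia 323–209.
Ivan beats Hassan 352–180.
Every option loses at least one head-to-head, so there is no Condorcet winner.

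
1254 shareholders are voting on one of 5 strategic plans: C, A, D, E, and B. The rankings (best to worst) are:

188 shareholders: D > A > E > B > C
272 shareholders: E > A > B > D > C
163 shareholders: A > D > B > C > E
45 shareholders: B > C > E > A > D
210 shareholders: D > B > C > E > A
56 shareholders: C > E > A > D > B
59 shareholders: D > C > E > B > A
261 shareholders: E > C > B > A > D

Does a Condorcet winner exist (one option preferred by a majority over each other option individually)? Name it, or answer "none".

E

E vs C: 721–533 for E.
E vs A: 903–351 for E.
E vs D: 634–620 for E.
E vs B: 836–418 for E.
E beats every other option head-to-head.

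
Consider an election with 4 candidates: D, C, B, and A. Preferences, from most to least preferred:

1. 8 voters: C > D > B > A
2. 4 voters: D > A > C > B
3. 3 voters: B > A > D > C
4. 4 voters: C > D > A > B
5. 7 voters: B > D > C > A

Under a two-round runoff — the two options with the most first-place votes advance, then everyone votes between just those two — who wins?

C

Round 1 first-place votes: D 4, C 12, B 10, A 0.
C and B advance.
Runoff: C is preferred to B by 16 voters; B by 10.
C wins the runoff.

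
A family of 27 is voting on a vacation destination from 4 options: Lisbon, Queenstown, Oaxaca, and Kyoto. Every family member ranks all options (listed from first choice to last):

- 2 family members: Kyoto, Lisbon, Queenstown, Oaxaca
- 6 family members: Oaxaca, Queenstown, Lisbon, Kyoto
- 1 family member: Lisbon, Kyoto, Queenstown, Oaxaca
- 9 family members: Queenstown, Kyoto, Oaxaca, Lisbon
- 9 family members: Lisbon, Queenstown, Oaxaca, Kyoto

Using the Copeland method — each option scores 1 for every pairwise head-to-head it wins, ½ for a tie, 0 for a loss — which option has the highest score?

Lisbon: beats Kyoto; loses to Queenstown and Oaxaca → score 1.
Queenstown: beats Lisbon, Oaxaca, and Kyoto → score 3.
Oaxaca: beats Lisbon and Kyoto; loses to Queenstown → score 2.
Kyoto: loses to Lisbon, Queenstown, and Oaxaca → score 0.
Queenstown has the best pairwise record.

Queenstown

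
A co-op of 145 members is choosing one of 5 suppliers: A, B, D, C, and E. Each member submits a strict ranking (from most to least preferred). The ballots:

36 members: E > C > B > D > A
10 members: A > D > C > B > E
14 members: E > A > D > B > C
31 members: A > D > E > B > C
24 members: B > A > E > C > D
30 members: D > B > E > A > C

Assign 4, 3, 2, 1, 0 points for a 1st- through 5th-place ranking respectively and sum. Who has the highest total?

A: 36·0 + 10·4 + 14·3 + 31·4 + 24·3 + 30·1 = 308
B: 36·2 + 10·1 + 14·1 + 31·1 + 24·4 + 30·3 = 313
D: 36·1 + 10·3 + 14·2 + 31·3 + 24·0 + 30·4 = 307
C: 36·3 + 10·2 + 14·0 + 31·0 + 24·1 + 30·0 = 152
E: 36·4 + 10·0 + 14·4 + 31·2 + 24·2 + 30·2 = 370
E has the highest Borda score (370).

E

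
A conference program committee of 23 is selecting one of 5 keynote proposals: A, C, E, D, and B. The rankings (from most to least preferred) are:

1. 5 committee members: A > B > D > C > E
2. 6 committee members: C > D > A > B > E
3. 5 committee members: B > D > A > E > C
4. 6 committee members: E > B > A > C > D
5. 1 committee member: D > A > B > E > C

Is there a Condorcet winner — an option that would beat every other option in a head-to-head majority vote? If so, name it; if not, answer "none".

none

Checking pairwise contests:
D beats A 12–11.
A beats C 17–6.
A beats E 17–6.
C beats D 12–11.
A beats B 12–11.
Every option loses at least one head-to-head, so there is no Condorcet winner.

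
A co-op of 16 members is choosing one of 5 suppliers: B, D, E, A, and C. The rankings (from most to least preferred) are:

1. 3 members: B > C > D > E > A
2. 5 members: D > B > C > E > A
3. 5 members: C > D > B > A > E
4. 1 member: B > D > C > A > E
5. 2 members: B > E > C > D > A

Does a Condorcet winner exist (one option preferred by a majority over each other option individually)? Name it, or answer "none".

none

Checking pairwise contests:
D beats B 10–6.
C beats D 10–6.
B beats E 16–0.
B beats A 16–0.
B beats C 11–5.
Every option loses at least one head-to-head, so there is no Condorcet winner.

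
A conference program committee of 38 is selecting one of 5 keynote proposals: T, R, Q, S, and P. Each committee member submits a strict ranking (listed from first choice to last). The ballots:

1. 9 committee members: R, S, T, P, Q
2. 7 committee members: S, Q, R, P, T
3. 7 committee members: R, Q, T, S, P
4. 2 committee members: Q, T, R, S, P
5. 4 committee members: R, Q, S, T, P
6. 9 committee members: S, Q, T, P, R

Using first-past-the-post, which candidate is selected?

R

First-place votes: T 0, R 20, Q 2, S 16, P 0.
R has the most first-place votes.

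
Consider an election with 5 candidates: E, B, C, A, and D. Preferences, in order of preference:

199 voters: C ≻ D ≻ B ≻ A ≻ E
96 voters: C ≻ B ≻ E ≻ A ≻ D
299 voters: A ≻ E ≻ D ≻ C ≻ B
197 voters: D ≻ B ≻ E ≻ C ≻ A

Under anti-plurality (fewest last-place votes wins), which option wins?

C

Last-place votes: E 199, B 299, C 0, A 197, D 96.
C is ranked last by the fewest voters, so C wins.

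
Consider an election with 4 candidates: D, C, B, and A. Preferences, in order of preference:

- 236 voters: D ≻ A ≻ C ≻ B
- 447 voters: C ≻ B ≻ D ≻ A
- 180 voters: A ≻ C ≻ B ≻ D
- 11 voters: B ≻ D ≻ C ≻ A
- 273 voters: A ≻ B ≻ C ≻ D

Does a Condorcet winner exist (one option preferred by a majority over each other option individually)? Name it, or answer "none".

none

Checking pairwise contests:
C beats D 900–247.
A beats C 689–458.
C beats B 863–284.
D beats A 694–453.
Every option loses at least one head-to-head, so there is no Condorcet winner.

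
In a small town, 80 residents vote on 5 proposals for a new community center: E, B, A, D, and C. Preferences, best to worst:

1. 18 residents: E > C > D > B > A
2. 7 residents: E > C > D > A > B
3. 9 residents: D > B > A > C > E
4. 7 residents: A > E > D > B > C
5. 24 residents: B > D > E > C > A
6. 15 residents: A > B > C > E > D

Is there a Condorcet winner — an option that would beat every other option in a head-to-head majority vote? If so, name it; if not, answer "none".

none

Checking pairwise contests:
B beats E 48–32.
D beats B 41–39.
E beats A 49–31.
E beats D 47–33.
E beats C 56–24.
Every option loses at least one head-to-head, so there is no Condorcet winner.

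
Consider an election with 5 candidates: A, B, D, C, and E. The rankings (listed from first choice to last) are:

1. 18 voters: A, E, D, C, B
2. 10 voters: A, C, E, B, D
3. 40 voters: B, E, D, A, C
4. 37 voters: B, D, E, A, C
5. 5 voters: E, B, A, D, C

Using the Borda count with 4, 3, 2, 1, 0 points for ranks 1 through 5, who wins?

A: 18·4 + 10·4 + 40·1 + 37·1 + 5·2 = 199
B: 18·0 + 10·1 + 40·4 + 37·4 + 5·3 = 333
D: 18·2 + 10·0 + 40·2 + 37·3 + 5·1 = 232
C: 18·1 + 10·3 + 40·0 + 37·0 + 5·0 = 48
E: 18·3 + 10·2 + 40·3 + 37·2 + 5·4 = 288
B has the highest Borda score (333).

B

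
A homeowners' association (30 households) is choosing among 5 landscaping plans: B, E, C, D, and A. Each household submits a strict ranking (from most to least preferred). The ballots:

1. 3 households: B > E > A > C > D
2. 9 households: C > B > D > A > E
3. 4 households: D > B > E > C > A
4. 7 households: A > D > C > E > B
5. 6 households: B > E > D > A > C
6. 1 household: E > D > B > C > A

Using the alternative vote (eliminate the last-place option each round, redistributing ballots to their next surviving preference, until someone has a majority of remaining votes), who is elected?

C

Round 1: B 9, E 1, C 9, D 4, A 7. Eliminate E.
Round 2: B 9, C 9, D 5, A 7. Eliminate D.
Round 3: B 14, C 9, A 7. Eliminate A.
Round 4: B 14, C 16. C has a majority.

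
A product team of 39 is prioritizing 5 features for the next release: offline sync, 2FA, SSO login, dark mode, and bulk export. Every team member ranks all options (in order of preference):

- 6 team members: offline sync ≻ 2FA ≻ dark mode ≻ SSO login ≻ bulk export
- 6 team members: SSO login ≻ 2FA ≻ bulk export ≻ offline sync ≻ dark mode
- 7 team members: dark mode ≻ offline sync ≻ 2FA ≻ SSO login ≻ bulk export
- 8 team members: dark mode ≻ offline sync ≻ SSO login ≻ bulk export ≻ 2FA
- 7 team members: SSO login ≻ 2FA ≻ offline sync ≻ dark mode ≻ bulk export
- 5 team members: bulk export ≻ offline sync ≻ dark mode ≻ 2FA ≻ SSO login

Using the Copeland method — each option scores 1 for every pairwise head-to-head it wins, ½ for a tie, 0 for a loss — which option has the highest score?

offline sync: beats 2FA, SSO login, dark mode, and bulk export → score 4.
2FA: beats bulk export; loses to offline sync, SSO login, and dark mode → score 1.
SSO login: beats 2FA and bulk export; loses to offline sync and dark mode → score 2.
dark mode: beats 2FA, SSO login, and bulk export; loses to offline sync → score 3.
bulk export: loses to offline sync, 2FA, SSO login, and dark mode → score 0.
offline sync has the best pairwise record.

offline sync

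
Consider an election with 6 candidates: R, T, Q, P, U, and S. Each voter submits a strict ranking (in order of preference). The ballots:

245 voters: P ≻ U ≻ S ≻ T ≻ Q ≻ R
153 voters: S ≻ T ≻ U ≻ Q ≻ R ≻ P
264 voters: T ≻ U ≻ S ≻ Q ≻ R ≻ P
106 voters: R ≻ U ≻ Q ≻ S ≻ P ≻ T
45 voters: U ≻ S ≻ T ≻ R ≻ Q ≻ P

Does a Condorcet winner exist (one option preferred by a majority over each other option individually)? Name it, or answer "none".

none

Checking pairwise contests:
T beats R 707–106.
S beats T 549–264.
T beats Q 707–106.
R beats P 568–245.
T beats U 417–396.
U beats S 660–153.
Every option loses at least one head-to-head, so there is no Condorcet winner.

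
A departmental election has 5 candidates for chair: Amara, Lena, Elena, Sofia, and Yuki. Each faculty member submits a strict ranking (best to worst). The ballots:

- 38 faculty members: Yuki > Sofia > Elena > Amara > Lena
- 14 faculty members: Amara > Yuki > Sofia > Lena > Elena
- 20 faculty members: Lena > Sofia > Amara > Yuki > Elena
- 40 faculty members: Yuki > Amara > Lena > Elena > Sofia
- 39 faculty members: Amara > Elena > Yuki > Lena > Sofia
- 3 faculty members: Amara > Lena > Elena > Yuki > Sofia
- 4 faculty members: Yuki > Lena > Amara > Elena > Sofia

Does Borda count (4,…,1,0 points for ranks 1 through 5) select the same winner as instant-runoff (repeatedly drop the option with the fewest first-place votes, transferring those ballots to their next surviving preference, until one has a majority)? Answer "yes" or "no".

yes

Borda — scores: Amara 430, Lena 234, Elena 243, Sofia 202, Yuki 471. Winner: Yuki.
Instant-runoff — R1 Amara 56, Lena 20, Elena 0, Sofia 0, Yuki 82 (Yuki winner). Winner: Yuki.
The two methods agree.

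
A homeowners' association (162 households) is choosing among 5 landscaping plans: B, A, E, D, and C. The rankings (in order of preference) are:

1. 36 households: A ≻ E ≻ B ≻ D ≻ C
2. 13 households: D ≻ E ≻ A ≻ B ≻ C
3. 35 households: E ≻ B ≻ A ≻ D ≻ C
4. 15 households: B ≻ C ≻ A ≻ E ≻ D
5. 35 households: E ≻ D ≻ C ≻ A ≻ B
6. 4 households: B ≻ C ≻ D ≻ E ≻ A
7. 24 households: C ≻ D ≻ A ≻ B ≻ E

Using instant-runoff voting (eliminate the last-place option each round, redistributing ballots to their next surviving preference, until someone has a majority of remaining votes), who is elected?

E

Round 1: B 19, A 36, E 70, D 13, C 24. Eliminate D.
Round 2: B 19, A 36, E 83, C 24. E has a majority.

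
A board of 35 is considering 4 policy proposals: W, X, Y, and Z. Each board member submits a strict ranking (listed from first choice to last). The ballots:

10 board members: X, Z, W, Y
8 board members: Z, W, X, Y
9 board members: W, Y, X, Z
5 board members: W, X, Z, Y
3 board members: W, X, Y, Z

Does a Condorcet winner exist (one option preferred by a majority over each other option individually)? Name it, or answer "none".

Checking pairwise contests:
Z beats W 18–17.
W beats X 25–10.
W beats Y 35–0.
X beats Z 27–8.
Every option loses at least one head-to-head, so there is no Condorcet winner.

none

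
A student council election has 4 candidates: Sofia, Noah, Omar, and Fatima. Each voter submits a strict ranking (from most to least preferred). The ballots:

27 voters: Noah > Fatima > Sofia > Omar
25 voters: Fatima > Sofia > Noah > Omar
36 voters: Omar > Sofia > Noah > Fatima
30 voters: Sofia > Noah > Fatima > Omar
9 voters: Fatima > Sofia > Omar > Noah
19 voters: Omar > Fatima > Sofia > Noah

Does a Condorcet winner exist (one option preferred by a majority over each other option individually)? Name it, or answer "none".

Checking pairwise contests:
Fatima beats Sofia 80–66.
Sofia beats Noah 119–27.
Sofia beats Omar 91–55.
Noah beats Fatima 93–53.
Every option loses at least one head-to-head, so there is no Condorcet winner.

none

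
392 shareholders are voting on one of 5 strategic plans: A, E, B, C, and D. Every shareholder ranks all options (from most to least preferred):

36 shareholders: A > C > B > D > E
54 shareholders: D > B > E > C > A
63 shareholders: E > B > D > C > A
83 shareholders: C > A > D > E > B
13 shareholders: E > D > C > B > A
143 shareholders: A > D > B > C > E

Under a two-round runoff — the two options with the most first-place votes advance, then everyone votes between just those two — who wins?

C

Round 1 first-place votes: A 179, E 76, B 0, C 83, D 54.
A and C advance.
Runoff: A is preferred to C by 179 voters; C by 213.
C wins the runoff.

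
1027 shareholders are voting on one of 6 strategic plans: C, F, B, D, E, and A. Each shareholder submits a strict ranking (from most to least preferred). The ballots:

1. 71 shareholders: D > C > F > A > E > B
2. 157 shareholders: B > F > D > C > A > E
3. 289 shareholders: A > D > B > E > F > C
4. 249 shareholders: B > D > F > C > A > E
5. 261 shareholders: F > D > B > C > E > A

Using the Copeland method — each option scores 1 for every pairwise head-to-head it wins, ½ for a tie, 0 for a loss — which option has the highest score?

D

C: beats E and A; loses to F, B, and D → score 2.
F: beats C, E, and A; loses to B and D → score 3.
B: beats C, F, E, and A; loses to D → score 4.
D: beats C, F, B, E, and A → score 5.
E: loses to C, F, B, D, and A → score 0.
A: beats E; loses to C, F, B, and D → score 1.
D has the best pairwise record.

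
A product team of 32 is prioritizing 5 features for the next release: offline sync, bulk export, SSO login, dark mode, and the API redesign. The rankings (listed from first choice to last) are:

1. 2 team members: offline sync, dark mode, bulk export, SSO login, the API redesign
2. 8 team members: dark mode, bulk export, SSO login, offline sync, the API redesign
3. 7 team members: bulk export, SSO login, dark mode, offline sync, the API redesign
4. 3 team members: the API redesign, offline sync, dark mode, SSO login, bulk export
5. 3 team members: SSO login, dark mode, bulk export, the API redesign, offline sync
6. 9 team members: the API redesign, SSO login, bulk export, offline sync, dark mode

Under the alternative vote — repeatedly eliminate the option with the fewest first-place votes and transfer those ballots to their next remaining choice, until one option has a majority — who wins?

dark mode

Round 1: offline sync 2, bulk export 7, SSO login 3, dark mode 8, the API redesign 12. Eliminate offline sync.
Round 2: bulk export 7, SSO login 3, dark mode 10, the API redesign 12. Eliminate SSO login.
Round 3: bulk export 7, dark mode 13, the API redesign 12. Eliminate bulk export.
Round 4: dark mode 20, the API redesign 12. Dark mode has a majority.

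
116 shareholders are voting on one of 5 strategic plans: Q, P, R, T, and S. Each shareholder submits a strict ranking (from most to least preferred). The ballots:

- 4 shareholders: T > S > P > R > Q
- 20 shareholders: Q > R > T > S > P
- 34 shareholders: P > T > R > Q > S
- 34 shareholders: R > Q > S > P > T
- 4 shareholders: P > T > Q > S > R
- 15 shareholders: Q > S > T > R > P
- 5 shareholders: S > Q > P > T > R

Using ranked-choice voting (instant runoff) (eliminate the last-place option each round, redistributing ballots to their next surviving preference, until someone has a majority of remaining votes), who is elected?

Round 1: Q 35, P 38, R 34, T 4, S 5. Eliminate T.
Round 2: Q 35, P 38, R 34, S 9. Eliminate S.
Round 3: Q 40, P 42, R 34. Eliminate R.
Round 4: Q 74, P 42. Q has a majority.

Q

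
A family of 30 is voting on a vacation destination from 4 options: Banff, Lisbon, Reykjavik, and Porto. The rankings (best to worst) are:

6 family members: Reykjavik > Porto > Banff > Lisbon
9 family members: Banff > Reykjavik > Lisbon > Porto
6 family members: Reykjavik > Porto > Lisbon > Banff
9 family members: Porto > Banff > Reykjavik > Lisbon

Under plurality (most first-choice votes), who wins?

First-place votes: Banff 9, Lisbon 0, Reykjavik 12, Porto 9.
Reykjavik has the most first-place votes.

Reykjavik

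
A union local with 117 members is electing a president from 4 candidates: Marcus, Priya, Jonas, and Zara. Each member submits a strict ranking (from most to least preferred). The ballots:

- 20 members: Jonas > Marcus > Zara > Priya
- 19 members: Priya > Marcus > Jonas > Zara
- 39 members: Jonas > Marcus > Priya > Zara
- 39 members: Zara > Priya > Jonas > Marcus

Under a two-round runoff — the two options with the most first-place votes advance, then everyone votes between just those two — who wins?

Jonas

Round 1 first-place votes: Marcus 0, Priya 19, Jonas 59, Zara 39.
Jonas and Zara advance.
Runoff: Jonas is preferred to Zara by 78 voters; Zara by 39.
Jonas wins the runoff.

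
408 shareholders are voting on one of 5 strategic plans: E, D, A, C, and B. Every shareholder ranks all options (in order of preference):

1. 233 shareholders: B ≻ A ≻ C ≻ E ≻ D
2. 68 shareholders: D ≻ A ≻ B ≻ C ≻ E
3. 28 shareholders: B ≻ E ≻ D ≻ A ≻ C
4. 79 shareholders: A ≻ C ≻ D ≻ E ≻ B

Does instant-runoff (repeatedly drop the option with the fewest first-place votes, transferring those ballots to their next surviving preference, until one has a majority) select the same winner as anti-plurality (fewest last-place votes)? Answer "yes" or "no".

no

Instant-runoff — R1 E 0, D 68, A 79, C 0, B 261 (B winner). Winner: B.
Anti-plurality — last-place votes: E 68, D 233, A 0, C 28, B 79. Winner: A.
The two methods disagree.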